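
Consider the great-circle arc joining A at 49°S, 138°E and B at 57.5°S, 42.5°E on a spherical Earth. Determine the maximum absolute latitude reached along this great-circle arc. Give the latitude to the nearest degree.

≈ 64°S

The great circle lies in the plane with unit normal n̂ = (p₁ × p₂)/|p₁ × p₂|.
Here n̂_z ≈ -0.440; the vertex latitude is φ_max = arccos|n̂_z| ≈ 63.9°.
Check via Clairaut: cos φ_max = |cos φ₁| · sin C = cos(49.0°)·sin(137.9°) ≈ 0.440, again giving ≈ 63.9°.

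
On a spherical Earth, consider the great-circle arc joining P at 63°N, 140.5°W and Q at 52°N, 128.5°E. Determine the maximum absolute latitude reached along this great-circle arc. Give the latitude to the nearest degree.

The great circle lies in the plane with unit normal n̂ = (p₁ × p₂)/|p₁ × p₂|.
Here n̂_z ≈ -0.390; the vertex latitude is φ_max = arccos|n̂_z| ≈ 67.1°.
Check via Clairaut: cos φ_max = |cos φ₁| · sin C = cos(63.0°)·sin(59.2°) ≈ 0.390, again giving ≈ 67.1°.

≈ 67°N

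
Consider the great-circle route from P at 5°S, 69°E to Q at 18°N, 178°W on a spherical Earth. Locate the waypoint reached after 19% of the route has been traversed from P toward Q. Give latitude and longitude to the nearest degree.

≈ 2°N, 90°E

Write both endpoints as unit vectors p₁, p₂ with components (cos φ cos λ, cos φ sin λ, sin φ).
The central angle between the endpoints is δ = arccos(p₁·p₂) ≈ 1.979 rad (113.4°).
Interpolate at f = 0.19 with slerp weights a = sin((1−f)δ)/sin δ ≈ 1.089, b = sin(fδ)/sin δ ≈ 0.400.
p = a·p₁ + b·p₂ ≈ (0.008, 1.000, 0.029); φ = arcsin(p_z) ≈ 1.65°, λ = atan2(p_y, p_x) ≈ 89.52°.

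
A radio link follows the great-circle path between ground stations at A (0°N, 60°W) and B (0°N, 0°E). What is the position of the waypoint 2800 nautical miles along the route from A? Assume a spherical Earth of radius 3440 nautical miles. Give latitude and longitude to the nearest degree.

From cos δ = sin φ₁ sin φ₂ + cos φ₁ cos φ₂ cos Δλ, the central angle is δ ≈ 1.047 rad (60.0°). The total great-circle distance is δ·R ≈ 1.047 × 3440 ≈ 3602 nmi, so the target fraction is f = 2800/3602 ≈ 0.777.
Interpolate at f ≈ 0.777 with slerp weights a = sin((1−f)δ)/sin δ ≈ 0.267, b = sin(fδ)/sin δ ≈ 0.839.
p = a·p₁ + b·p₂ ≈ (0.973, -0.231, 0.000); φ = arcsin(p_z) ≈ 0.00°, λ = atan2(p_y, p_x) ≈ -13.36°.

≈ (0°N, 13°W)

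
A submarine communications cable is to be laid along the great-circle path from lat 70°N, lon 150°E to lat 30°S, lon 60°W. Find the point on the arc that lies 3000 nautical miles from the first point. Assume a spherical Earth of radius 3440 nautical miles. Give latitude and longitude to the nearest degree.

≈ lat 54°N, lon 85°W

The haversine formula gives a central angle δ ≈ 2.384 rad (136.6°) between the endpoints. The total great-circle distance is δ·R ≈ 2.384 × 3440 ≈ 8200 nmi, so the target fraction is f = 3000/8200 ≈ 0.366.
Interpolate at f ≈ 0.366 with slerp weights a = sin((1−f)δ)/sin δ ≈ 1.452, b = sin(fδ)/sin δ ≈ 1.114.
p = a·p₁ + b·p₂ ≈ (0.052, -0.587, 0.808); φ = arcsin(p_z) ≈ 53.88°, λ = atan2(p_y, p_x) ≈ -84.92°.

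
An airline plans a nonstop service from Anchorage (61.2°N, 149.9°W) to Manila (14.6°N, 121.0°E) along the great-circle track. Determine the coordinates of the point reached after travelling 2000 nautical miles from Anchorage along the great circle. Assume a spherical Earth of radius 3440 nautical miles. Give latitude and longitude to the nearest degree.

Write both endpoints as unit vectors p₁, p₂ with components (cos φ cos λ, cos φ sin λ, sin φ).
The central angle between the endpoints is δ = arccos(p₁·p₂) ≈ 1.341 rad (76.8°). The total great-circle distance is δ·R ≈ 1.341 × 3440 ≈ 4612 nmi, so the target fraction is f = 2000/4612 ≈ 0.434.
Interpolate at f ≈ 0.434 with slerp weights a = sin((1−f)δ)/sin δ ≈ 0.707, b = sin(fδ)/sin δ ≈ 0.564.
p = a·p₁ + b·p₂ ≈ (-0.576, 0.297, 0.762); φ = arcsin(p_z) ≈ 49.61°, λ = atan2(p_y, p_x) ≈ 152.71°.

≈ (50°N, 153°E)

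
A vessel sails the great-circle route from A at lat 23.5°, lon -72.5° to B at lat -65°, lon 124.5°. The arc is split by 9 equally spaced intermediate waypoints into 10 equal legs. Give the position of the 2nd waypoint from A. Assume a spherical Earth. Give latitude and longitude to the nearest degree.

Convert each endpoint to a unit vector on the sphere (x = cos φ cos λ, y = cos φ sin λ, z = sin φ).
The central angle between the endpoints is δ = arccos(p₁·p₂) ≈ 2.392 rad (137.1°).
Interpolate at f = 2/10 with slerp weights a = sin((1−f)δ)/sin δ ≈ 1.382, b = sin(fδ)/sin δ ≈ 0.676.
p = a·p₁ + b·p₂ ≈ (0.219, -0.974, -0.061); φ = arcsin(p_z) ≈ -3.51°, λ = atan2(p_y, p_x) ≈ -77.30°.

≈ lat -4°, lon -77°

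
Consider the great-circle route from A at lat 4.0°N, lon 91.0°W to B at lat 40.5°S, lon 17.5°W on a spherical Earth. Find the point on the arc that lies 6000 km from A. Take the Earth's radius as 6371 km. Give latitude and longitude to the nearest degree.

≈ lat 30°S, lon 47°W

Convert each endpoint to a unit vector on the sphere (x = cos φ cos λ, y = cos φ sin λ, z = sin φ).
The central angle between the endpoints is δ = arccos(p₁·p₂) ≈ 1.400 rad (80.2°). The total great-circle distance is δ·R ≈ 1.400 × 6371 ≈ 8918 km, so the target fraction is f = 6000/8918 ≈ 0.673.
Interpolate at f ≈ 0.673 with slerp weights a = sin((1−f)δ)/sin δ ≈ 0.449, b = sin(fδ)/sin δ ≈ 0.821.
p = a·p₁ + b·p₂ ≈ (0.587, -0.635, -0.502); φ = arcsin(p_z) ≈ -30.11°, λ = atan2(p_y, p_x) ≈ -47.25°.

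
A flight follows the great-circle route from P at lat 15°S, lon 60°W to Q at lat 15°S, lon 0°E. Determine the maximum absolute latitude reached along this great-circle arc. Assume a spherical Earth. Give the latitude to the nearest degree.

The great circle lies in the plane with unit normal n̂ = (p₁ × p₂)/|p₁ × p₂|.
Here n̂_z ≈ +0.955; the vertex latitude is φ_max = arccos|n̂_z| ≈ 17.2°.
Check via Clairaut: cos φ_max = |cos φ₁| · sin C = cos(15.0°)·sin(98.5°) ≈ 0.955, again giving ≈ 17.2°.

≈ 17°S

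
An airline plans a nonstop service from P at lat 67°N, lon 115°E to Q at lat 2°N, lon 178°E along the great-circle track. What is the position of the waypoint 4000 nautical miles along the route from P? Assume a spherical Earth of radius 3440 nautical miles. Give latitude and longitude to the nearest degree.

≈ lat 13°N, lon 174°E

Write both endpoints as unit vectors p₁, p₂ with components (cos φ cos λ, cos φ sin λ, sin φ).
The central angle between the endpoints is δ = arccos(p₁·p₂) ≈ 1.360 rad (77.9°). The total great-circle distance is δ·R ≈ 1.360 × 3440 ≈ 4678 nmi, so the target fraction is f = 4000/4678 ≈ 0.855.
Interpolate at f ≈ 0.855 with slerp weights a = sin((1−f)δ)/sin δ ≈ 0.200, b = sin(fδ)/sin δ ≈ 0.939.
p = a·p₁ + b·p₂ ≈ (-0.971, 0.104, 0.217); φ = arcsin(p_z) ≈ 12.54°, λ = atan2(p_y, p_x) ≈ 173.91°.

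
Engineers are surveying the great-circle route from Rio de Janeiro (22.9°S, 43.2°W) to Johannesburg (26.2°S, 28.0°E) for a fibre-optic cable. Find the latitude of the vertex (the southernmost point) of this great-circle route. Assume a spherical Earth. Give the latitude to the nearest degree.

The great circle lies in the plane with unit normal n̂ = (p₁ × p₂)/|p₁ × p₂|.
Here n̂_z ≈ +0.870; the vertex latitude is φ_max = arccos|n̂_z| ≈ 29.5°.
Check via Clairaut: cos φ_max = |cos φ₁| · sin C = cos(22.9°)·sin(109.1°) ≈ 0.870, again giving ≈ 29.5°.

≈ 29°S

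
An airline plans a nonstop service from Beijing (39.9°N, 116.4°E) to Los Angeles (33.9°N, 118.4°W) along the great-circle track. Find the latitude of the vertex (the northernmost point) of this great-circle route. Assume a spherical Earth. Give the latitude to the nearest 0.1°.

≈ 58.6°N

The great circle lies in the plane with unit normal n̂ = (p₁ × p₂)/|p₁ × p₂|.
Here n̂_z ≈ +0.520; the vertex latitude is φ_max = arccos|n̂_z| ≈ 58.6°.
Check via Clairaut: cos φ_max = |cos φ₁| · sin C = cos(39.9°)·sin(42.7°) ≈ 0.520, again giving ≈ 58.6°.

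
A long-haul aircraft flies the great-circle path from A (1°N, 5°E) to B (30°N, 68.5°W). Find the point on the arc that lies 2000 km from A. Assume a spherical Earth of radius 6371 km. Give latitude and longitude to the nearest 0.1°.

Write both endpoints as unit vectors p₁, p₂ with components (cos φ cos λ, cos φ sin λ, sin φ).
The central angle between the endpoints is δ = arccos(p₁·p₂) ≈ 1.313 rad (75.2°). The total great-circle distance is δ·R ≈ 1.313 × 6371 ≈ 8367 km, so the target fraction is f = 2000/8367 ≈ 0.239.
Interpolate at f ≈ 0.239 with slerp weights a = sin((1−f)δ)/sin δ ≈ 0.870, b = sin(fδ)/sin δ ≈ 0.319.
p = a·p₁ + b·p₂ ≈ (0.968, -0.181, 0.175); φ = arcsin(p_z) ≈ 10.07°, λ = atan2(p_y, p_x) ≈ -10.62°.

≈ (10.1°N, 10.6°W)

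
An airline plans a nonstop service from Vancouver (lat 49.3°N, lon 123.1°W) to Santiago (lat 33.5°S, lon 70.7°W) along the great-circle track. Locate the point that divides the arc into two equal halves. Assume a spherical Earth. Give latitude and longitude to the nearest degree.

Write both endpoints as unit vectors p₁, p₂ with components (cos φ cos λ, cos φ sin λ, sin φ).
The central angle between the endpoints is δ = arccos(p₁·p₂) ≈ 1.658 rad (95.0°).
Interpolate at f = 1/2 with slerp weights a = sin((1−f)δ)/sin δ ≈ 0.740, b = sin(fδ)/sin δ ≈ 0.740.
p = a·p₁ + b·p₂ ≈ (-0.060, -0.986, 0.153); φ = arcsin(p_z) ≈ 8.78°, λ = atan2(p_y, p_x) ≈ -93.46°.

≈ lat 9°N, lon 93°W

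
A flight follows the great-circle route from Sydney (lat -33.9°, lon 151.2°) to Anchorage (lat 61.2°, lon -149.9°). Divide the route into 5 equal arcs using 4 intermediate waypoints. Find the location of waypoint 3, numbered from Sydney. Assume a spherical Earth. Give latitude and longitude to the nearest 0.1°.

Write both endpoints as unit vectors p₁, p₂ with components (cos φ cos λ, cos φ sin λ, sin φ).
The central angle between the endpoints is δ = arccos(p₁·p₂) ≈ 1.857 rad (106.4°).
Interpolate at f = 3/5 with slerp weights a = sin((1−f)δ)/sin δ ≈ 0.705, b = sin(fδ)/sin δ ≈ 0.936.
p = a·p₁ + b·p₂ ≈ (-0.903, 0.056, 0.427); φ = arcsin(p_z) ≈ 25.25°, λ = atan2(p_y, p_x) ≈ 176.46°.

≈ lat 25.3°, lon 176.5°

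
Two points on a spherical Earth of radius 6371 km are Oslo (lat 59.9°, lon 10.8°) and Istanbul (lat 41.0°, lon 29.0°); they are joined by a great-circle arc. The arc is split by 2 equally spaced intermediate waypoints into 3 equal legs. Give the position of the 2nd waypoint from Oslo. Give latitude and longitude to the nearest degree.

Write both endpoints as unit vectors p₁, p₂ with components (cos φ cos λ, cos φ sin λ, sin φ).
The central angle between the endpoints is δ = arccos(p₁·p₂) ≈ 0.384 rad (22.0°).
Interpolate at f = 2/3 with slerp weights a = sin((1−f)δ)/sin δ ≈ 0.341, b = sin(fδ)/sin δ ≈ 0.676.
p = a·p₁ + b·p₂ ≈ (0.614, 0.279, 0.738); φ = arcsin(p_z) ≈ 47.58°, λ = atan2(p_y, p_x) ≈ 24.46°.

≈ lat 48°, lon 24°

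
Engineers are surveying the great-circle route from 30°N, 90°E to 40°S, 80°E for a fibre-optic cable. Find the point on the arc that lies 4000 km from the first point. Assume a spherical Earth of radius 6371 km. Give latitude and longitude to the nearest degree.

Write both endpoints as unit vectors p₁, p₂ with components (cos φ cos λ, cos φ sin λ, sin φ).
The central angle between the endpoints is δ = arccos(p₁·p₂) ≈ 1.232 rad (70.6°). The total great-circle distance is δ·R ≈ 1.232 × 6371 ≈ 7852 km, so the target fraction is f = 4000/7852 ≈ 0.509.
Interpolate at f ≈ 0.509 with slerp weights a = sin((1−f)δ)/sin δ ≈ 0.603, b = sin(fδ)/sin δ ≈ 0.623.
p = a·p₁ + b·p₂ ≈ (0.083, 0.992, -0.099); φ = arcsin(p_z) ≈ -5.68°, λ = atan2(p_y, p_x) ≈ 85.23°.

≈ 6°S, 85°E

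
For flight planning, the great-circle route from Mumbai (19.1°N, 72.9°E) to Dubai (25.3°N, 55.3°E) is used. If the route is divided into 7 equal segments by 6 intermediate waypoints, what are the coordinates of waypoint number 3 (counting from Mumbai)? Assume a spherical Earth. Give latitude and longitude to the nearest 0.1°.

≈ (22.0°N, 65.5°E)

Convert each endpoint to a unit vector on the sphere (x = cos φ cos λ, y = cos φ sin λ, z = sin φ).
The central angle between the endpoints is δ = arccos(p₁·p₂) ≈ 0.304 rad (17.4°).
Interpolate at f = 3/7 with slerp weights a = sin((1−f)δ)/sin δ ≈ 0.577, b = sin(fδ)/sin δ ≈ 0.434.
p = a·p₁ + b·p₂ ≈ (0.384, 0.844, 0.374); φ = arcsin(p_z) ≈ 21.99°, λ = atan2(p_y, p_x) ≈ 65.55°.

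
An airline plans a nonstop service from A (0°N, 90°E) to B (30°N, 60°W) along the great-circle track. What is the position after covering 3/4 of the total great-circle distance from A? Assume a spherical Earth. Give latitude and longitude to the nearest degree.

≈ (47°N, 21°W)

Write both endpoints as unit vectors p₁, p₂ with components (cos φ cos λ, cos φ sin λ, sin φ).
The central angle between the endpoints is δ = arccos(p₁·p₂) ≈ 2.419 rad (138.6°).
Interpolate at f = 3/4 with slerp weights a = sin((1−f)δ)/sin δ ≈ 0.860, b = sin(fδ)/sin δ ≈ 1.467.
p = a·p₁ + b·p₂ ≈ (0.635, -0.241, 0.734); φ = arcsin(p_z) ≈ 47.19°, λ = atan2(p_y, p_x) ≈ -20.77°.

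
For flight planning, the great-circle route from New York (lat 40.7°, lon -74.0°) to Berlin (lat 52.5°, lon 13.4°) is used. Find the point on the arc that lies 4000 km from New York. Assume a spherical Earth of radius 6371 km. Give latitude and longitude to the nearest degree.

Convert each endpoint to a unit vector on the sphere (x = cos φ cos λ, y = cos φ sin λ, z = sin φ).
The central angle between the endpoints is δ = arccos(p₁·p₂) ≈ 1.002 rad (57.4°). The total great-circle distance is δ·R ≈ 1.002 × 6371 ≈ 6386 km, so the target fraction is f = 4000/6386 ≈ 0.626.
Interpolate at f ≈ 0.626 with slerp weights a = sin((1−f)δ)/sin δ ≈ 0.434, b = sin(fδ)/sin δ ≈ 0.697.
p = a·p₁ + b·p₂ ≈ (0.503, -0.218, 0.836); φ = arcsin(p_z) ≈ 56.73°, λ = atan2(p_y, p_x) ≈ -23.42°.

≈ lat 57°, lon -23°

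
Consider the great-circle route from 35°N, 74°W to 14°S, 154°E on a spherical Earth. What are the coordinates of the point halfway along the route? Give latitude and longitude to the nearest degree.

Write both endpoints as unit vectors p₁, p₂ with components (cos φ cos λ, cos φ sin λ, sin φ).
The central angle between the endpoints is δ = arccos(p₁·p₂) ≈ 2.306 rad (132.1°).
Interpolate at f = 1/2 with slerp weights a = sin((1−f)δ)/sin δ ≈ 1.232, b = sin(fδ)/sin δ ≈ 1.232.
p = a·p₁ + b·p₂ ≈ (-0.796, -0.446, 0.409); φ = arcsin(p_z) ≈ 24.12°, λ = atan2(p_y, p_x) ≈ -150.74°.

≈ 24°N, 151°W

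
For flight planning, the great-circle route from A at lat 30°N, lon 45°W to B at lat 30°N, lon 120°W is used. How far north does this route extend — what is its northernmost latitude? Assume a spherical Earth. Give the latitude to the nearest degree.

The great circle lies in the plane with unit normal n̂ = (p₁ × p₂)/|p₁ × p₂|.
Here n̂_z ≈ -0.809; the vertex latitude is φ_max = arccos|n̂_z| ≈ 36.0°.
Check via Clairaut: cos φ_max = |cos φ₁| · sin C = cos(30.0°)·sin(69.0°) ≈ 0.809, again giving ≈ 36.0°.

≈ 36°N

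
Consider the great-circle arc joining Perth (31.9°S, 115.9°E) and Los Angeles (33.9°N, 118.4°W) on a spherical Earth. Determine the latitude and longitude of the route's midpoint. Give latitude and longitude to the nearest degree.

Write both endpoints as unit vectors p₁, p₂ with components (cos φ cos λ, cos φ sin λ, sin φ).
The central angle between the endpoints is δ = arccos(p₁·p₂) ≈ 2.355 rad (134.9°).
Interpolate at f = 1/2 with slerp weights a = sin((1−f)δ)/sin δ ≈ 1.304, b = sin(fδ)/sin δ ≈ 1.304.
p = a·p₁ + b·p₂ ≈ (-0.998, 0.044, 0.038); φ = arcsin(p_z) ≈ 2.19°, λ = atan2(p_y, p_x) ≈ 177.49°.

≈ 2°N, 177°E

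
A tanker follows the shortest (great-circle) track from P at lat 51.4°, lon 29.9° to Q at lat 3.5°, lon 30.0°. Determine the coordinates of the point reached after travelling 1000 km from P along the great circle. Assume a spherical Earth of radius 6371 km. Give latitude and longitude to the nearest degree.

Write both endpoints as unit vectors p₁, p₂ with components (cos φ cos λ, cos φ sin λ, sin φ).
The central angle between the endpoints is δ = arccos(p₁·p₂) ≈ 0.836 rad (47.9°). The total great-circle distance is δ·R ≈ 0.836 × 6371 ≈ 5326 km, so the target fraction is f = 1000/5326 ≈ 0.188.
Interpolate at f ≈ 0.188 with slerp weights a = sin((1−f)δ)/sin δ ≈ 0.846, b = sin(fδ)/sin δ ≈ 0.211.
p = a·p₁ + b·p₂ ≈ (0.640, 0.368, 0.674); φ = arcsin(p_z) ≈ 42.41°, λ = atan2(p_y, p_x) ≈ 29.93°.

≈ lat 42°, lon 30°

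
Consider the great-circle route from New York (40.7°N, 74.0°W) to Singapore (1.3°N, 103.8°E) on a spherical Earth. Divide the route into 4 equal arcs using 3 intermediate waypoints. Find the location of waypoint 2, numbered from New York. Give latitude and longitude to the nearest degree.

≈ (70°N, 97°E)

Write both endpoints as unit vectors p₁, p₂ with components (cos φ cos λ, cos φ sin λ, sin φ).
The central angle between the endpoints is δ = arccos(p₁·p₂) ≈ 2.408 rad (138.0°).
Interpolate at f = 2/4 with slerp weights a = sin((1−f)δ)/sin δ ≈ 1.394, b = sin(fδ)/sin δ ≈ 1.394.
p = a·p₁ + b·p₂ ≈ (-0.041, 0.337, 0.940); φ = arcsin(p_z) ≈ 70.13°, λ = atan2(p_y, p_x) ≈ 96.95°.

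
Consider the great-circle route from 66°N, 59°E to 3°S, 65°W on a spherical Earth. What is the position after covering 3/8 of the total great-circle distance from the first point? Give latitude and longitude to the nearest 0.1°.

From cos δ = sin φ₁ sin φ₂ + cos φ₁ cos φ₂ cos Δλ, the central angle is δ ≈ 1.849 rad (106.0°).
Interpolate at f = 3/8 with slerp weights a = sin((1−f)δ)/sin δ ≈ 0.952, b = sin(fδ)/sin δ ≈ 0.665.
p = a·p₁ + b·p₂ ≈ (0.480, -0.270, 0.835); φ = arcsin(p_z) ≈ 56.59°, λ = atan2(p_y, p_x) ≈ -29.35°.

≈ 56.6°N, 29.3°W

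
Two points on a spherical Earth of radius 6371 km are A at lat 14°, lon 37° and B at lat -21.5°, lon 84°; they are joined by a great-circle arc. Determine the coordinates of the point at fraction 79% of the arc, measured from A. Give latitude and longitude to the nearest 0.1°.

≈ lat -14.5°, lon 73.5°

Convert each endpoint to a unit vector on the sphere (x = cos φ cos λ, y = cos φ sin λ, z = sin φ).
The central angle between the endpoints is δ = arccos(p₁·p₂) ≈ 1.016 rad (58.2°).
Interpolate at f = 0.79 with slerp weights a = sin((1−f)δ)/sin δ ≈ 0.249, b = sin(fδ)/sin δ ≈ 0.846.
p = a·p₁ + b·p₂ ≈ (0.275, 0.928, -0.250); φ = arcsin(p_z) ≈ -14.47°, λ = atan2(p_y, p_x) ≈ 73.48°.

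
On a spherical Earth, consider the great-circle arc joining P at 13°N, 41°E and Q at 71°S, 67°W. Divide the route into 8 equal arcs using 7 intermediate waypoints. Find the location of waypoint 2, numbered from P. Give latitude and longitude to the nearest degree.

Write both endpoints as unit vectors p₁, p₂ with components (cos φ cos λ, cos φ sin λ, sin φ).
The central angle between the endpoints is δ = arccos(p₁·p₂) ≈ 1.887 rad (108.1°).
Interpolate at f = 2/8 with slerp weights a = sin((1−f)δ)/sin δ ≈ 1.039, b = sin(fδ)/sin δ ≈ 0.478.
p = a·p₁ + b·p₂ ≈ (0.825, 0.521, -0.218); φ = arcsin(p_z) ≈ -12.60°, λ = atan2(p_y, p_x) ≈ 32.28°.

≈ 13°S, 32°E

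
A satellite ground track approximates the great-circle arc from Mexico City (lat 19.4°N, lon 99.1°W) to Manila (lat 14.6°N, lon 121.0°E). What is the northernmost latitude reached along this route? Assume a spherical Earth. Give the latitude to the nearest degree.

≈ 42°N

The great circle lies in the plane with unit normal n̂ = (p₁ × p₂)/|p₁ × p₂|.
Here n̂_z ≈ -0.745; the vertex latitude is φ_max = arccos|n̂_z| ≈ 41.8°.
Check via Clairaut: cos φ_max = |cos φ₁| · sin C = cos(19.4°)·sin(52.2°) ≈ 0.745, again giving ≈ 41.8°.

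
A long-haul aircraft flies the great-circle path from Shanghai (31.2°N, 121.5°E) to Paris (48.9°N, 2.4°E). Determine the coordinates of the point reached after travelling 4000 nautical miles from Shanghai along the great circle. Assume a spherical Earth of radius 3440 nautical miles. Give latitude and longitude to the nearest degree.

From cos δ = sin φ₁ sin φ₂ + cos φ₁ cos φ₂ cos Δλ, the central angle is δ ≈ 1.454 rad (83.3°). The total great-circle distance is δ·R ≈ 1.454 × 3440 ≈ 5000 nmi, so the target fraction is f = 4000/5000 ≈ 0.800.
Interpolate at f ≈ 0.800 with slerp weights a = sin((1−f)δ)/sin δ ≈ 0.289, b = sin(fδ)/sin δ ≈ 0.924.
p = a·p₁ + b·p₂ ≈ (0.478, 0.236, 0.846); φ = arcsin(p_z) ≈ 57.78°, λ = atan2(p_y, p_x) ≈ 26.28°.

≈ 58°N, 26°E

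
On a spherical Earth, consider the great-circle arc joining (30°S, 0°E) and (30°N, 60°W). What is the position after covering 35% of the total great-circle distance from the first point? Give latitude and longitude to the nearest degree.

Convert each endpoint to a unit vector on the sphere (x = cos φ cos λ, y = cos φ sin λ, z = sin φ).
The central angle between the endpoints is δ = arccos(p₁·p₂) ≈ 1.445 rad (82.8°).
Interpolate at f = 0.35 with slerp weights a = sin((1−f)δ)/sin δ ≈ 0.814, b = sin(fδ)/sin δ ≈ 0.488.
p = a·p₁ + b·p₂ ≈ (0.916, -0.366, -0.163); φ = arcsin(p_z) ≈ -9.36°, λ = atan2(p_y, p_x) ≈ -21.79°.

≈ (9°S, 22°W)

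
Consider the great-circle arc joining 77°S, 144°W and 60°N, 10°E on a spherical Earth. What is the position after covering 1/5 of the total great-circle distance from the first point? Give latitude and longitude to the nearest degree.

≈ 66°S, 25°W

The haversine formula gives a central angle δ ≈ 2.808 rad (160.9°) between the endpoints.
Interpolate at f = 1/5 with slerp weights a = sin((1−f)δ)/sin δ ≈ 2.384, b = sin(fδ)/sin δ ≈ 1.627.
p = a·p₁ + b·p₂ ≈ (0.367, -0.174, -0.914); φ = arcsin(p_z) ≈ -66.02°, λ = atan2(p_y, p_x) ≈ -25.34°.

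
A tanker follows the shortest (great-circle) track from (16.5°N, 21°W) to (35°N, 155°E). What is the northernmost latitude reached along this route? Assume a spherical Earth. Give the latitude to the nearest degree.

≈ 86°N

The great circle lies in the plane with unit normal n̂ = (p₁ × p₂)/|p₁ × p₂|.
Here n̂_z ≈ +0.070; the vertex latitude is φ_max = arccos|n̂_z| ≈ 86.0°.
Check via Clairaut: cos φ_max = |cos φ₁| · sin C = cos(16.5°)·sin(4.2°) ≈ 0.070, again giving ≈ 86.0°.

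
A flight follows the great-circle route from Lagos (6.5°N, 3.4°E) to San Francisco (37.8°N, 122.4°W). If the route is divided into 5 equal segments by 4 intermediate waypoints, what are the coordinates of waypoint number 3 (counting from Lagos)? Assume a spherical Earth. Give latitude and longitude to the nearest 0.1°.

The haversine formula gives a central angle δ ≈ 1.971 rad (112.9°) between the endpoints.
Interpolate at f = 3/5 with slerp weights a = sin((1−f)δ)/sin δ ≈ 0.770, b = sin(fδ)/sin δ ≈ 1.005.
p = a·p₁ + b·p₂ ≈ (0.338, -0.625, 0.703); φ = arcsin(p_z) ≈ 44.69°, λ = atan2(p_y, p_x) ≈ -61.58°.

≈ 44.7°N, 61.6°W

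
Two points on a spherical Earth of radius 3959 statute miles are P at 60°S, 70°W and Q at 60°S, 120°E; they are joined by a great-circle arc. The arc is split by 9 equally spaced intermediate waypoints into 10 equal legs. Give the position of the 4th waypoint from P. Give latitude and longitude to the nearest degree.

Write both endpoints as unit vectors p₁, p₂ with components (cos φ cos λ, cos φ sin λ, sin φ).
The central angle between the endpoints is δ = arccos(p₁·p₂) ≈ 1.043 rad (59.7°).
Interpolate at f = 4/10 with slerp weights a = sin((1−f)δ)/sin δ ≈ 0.678, b = sin(fδ)/sin δ ≈ 0.469.
p = a·p₁ + b·p₂ ≈ (-0.001, -0.115, -0.993); φ = arcsin(p_z) ≈ -83.37°, λ = atan2(p_y, p_x) ≈ -90.65°.

≈ 83°S, 91°W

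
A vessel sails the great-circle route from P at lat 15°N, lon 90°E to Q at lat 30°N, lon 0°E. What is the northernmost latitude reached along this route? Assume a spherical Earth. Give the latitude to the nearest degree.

The great circle lies in the plane with unit normal n̂ = (p₁ × p₂)/|p₁ × p₂|.
Here n̂_z ≈ -0.844; the vertex latitude is φ_max = arccos|n̂_z| ≈ 32.5°.
Check via Clairaut: cos φ_max = |cos φ₁| · sin C = cos(15.0°)·sin(60.9°) ≈ 0.844, again giving ≈ 32.5°.

≈ 32°N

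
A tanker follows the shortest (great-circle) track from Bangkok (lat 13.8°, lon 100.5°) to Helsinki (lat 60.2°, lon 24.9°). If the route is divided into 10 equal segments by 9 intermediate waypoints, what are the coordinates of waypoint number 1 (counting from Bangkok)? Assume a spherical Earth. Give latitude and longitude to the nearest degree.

Write both endpoints as unit vectors p₁, p₂ with components (cos φ cos λ, cos φ sin λ, sin φ).
The central angle between the endpoints is δ = arccos(p₁·p₂) ≈ 1.238 rad (70.9°).
Interpolate at f = 1/10 with slerp weights a = sin((1−f)δ)/sin δ ≈ 0.950, b = sin(fδ)/sin δ ≈ 0.131.
p = a·p₁ + b·p₂ ≈ (-0.109, 0.934, 0.340); φ = arcsin(p_z) ≈ 19.87°, λ = atan2(p_y, p_x) ≈ 96.67°.

≈ lat 20°, lon 97°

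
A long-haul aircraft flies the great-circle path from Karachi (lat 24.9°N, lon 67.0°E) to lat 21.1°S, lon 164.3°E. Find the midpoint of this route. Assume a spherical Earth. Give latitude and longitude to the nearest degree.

Write both endpoints as unit vectors p₁, p₂ with components (cos φ cos λ, cos φ sin λ, sin φ).
The central angle between the endpoints is δ = arccos(p₁·p₂) ≈ 1.833 rad (105.0°).
Interpolate at f = 1/2 with slerp weights a = sin((1−f)δ)/sin δ ≈ 0.821, b = sin(fδ)/sin δ ≈ 0.821.
p = a·p₁ + b·p₂ ≈ (-0.447, 0.893, 0.050); φ = arcsin(p_z) ≈ 2.87°, λ = atan2(p_y, p_x) ≈ 116.57°.

≈ lat 3°N, lon 117°E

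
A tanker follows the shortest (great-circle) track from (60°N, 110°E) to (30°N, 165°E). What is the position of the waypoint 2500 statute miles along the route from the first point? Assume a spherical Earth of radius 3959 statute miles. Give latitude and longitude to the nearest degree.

Convert each endpoint to a unit vector on the sphere (x = cos φ cos λ, y = cos φ sin λ, z = sin φ).
The central angle between the endpoints is δ = arccos(p₁·p₂) ≈ 0.821 rad (47.0°). The total great-circle distance is δ·R ≈ 0.821 × 3959 ≈ 3251 mi, so the target fraction is f = 2500/3251 ≈ 0.769.
Interpolate at f ≈ 0.769 with slerp weights a = sin((1−f)δ)/sin δ ≈ 0.258, b = sin(fδ)/sin δ ≈ 0.807.
p = a·p₁ + b·p₂ ≈ (-0.719, 0.302, 0.626); φ = arcsin(p_z) ≈ 38.78°, λ = atan2(p_y, p_x) ≈ 157.22°.

≈ (39°N, 157°E)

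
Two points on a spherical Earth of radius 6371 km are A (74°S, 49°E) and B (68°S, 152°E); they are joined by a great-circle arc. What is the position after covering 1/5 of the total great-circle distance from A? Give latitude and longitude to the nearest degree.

Convert each endpoint to a unit vector on the sphere (x = cos φ cos λ, y = cos φ sin λ, z = sin φ).
The central angle between the endpoints is δ = arccos(p₁·p₂) ≈ 0.520 rad (29.8°).
Interpolate at f = 1/5 with slerp weights a = sin((1−f)δ)/sin δ ≈ 0.813, b = sin(fδ)/sin δ ≈ 0.209.
p = a·p₁ + b·p₂ ≈ (0.078, 0.206, -0.975); φ = arcsin(p_z) ≈ -77.28°, λ = atan2(p_y, p_x) ≈ 69.26°.

≈ (77°S, 69°E)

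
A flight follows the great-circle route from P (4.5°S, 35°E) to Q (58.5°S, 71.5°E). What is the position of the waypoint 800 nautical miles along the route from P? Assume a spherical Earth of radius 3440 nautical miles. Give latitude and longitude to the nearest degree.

≈ (17°S, 40°E)

Convert each endpoint to a unit vector on the sphere (x = cos φ cos λ, y = cos φ sin λ, z = sin φ).
The central angle between the endpoints is δ = arccos(p₁·p₂) ≈ 1.064 rad (60.9°). The total great-circle distance is δ·R ≈ 1.064 × 3440 ≈ 3659 nmi, so the target fraction is f = 800/3659 ≈ 0.219.
Interpolate at f ≈ 0.219 with slerp weights a = sin((1−f)δ)/sin δ ≈ 0.845, b = sin(fδ)/sin δ ≈ 0.264.
p = a·p₁ + b·p₂ ≈ (0.734, 0.614, -0.291); φ = arcsin(p_z) ≈ -16.92°, λ = atan2(p_y, p_x) ≈ 39.91°.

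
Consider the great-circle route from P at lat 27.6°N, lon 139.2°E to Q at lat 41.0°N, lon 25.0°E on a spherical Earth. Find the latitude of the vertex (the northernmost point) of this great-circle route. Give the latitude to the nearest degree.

≈ 52°N

The great circle lies in the plane with unit normal n̂ = (p₁ × p₂)/|p₁ × p₂|.
Here n̂_z ≈ -0.610; the vertex latitude is φ_max = arccos|n̂_z| ≈ 52.4°.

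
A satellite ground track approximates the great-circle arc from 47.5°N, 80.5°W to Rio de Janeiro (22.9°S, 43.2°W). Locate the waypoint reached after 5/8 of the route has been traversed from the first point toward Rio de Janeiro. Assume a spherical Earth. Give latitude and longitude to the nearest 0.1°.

The haversine formula gives a central angle δ ≈ 1.361 rad (78.0°) between the endpoints.
Interpolate at f = 5/8 with slerp weights a = sin((1−f)δ)/sin δ ≈ 0.499, b = sin(fδ)/sin δ ≈ 0.769.
p = a·p₁ + b·p₂ ≈ (0.572, -0.817, 0.069); φ = arcsin(p_z) ≈ 3.97°, λ = atan2(p_y, p_x) ≈ -55.03°.

≈ 4.0°N, 55.0°W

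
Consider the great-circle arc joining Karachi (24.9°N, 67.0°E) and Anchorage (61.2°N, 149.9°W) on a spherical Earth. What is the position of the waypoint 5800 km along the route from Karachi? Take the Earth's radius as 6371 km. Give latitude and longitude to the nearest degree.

≈ 71°N, 111°E

Convert each endpoint to a unit vector on the sphere (x = cos φ cos λ, y = cos φ sin λ, z = sin φ).
The central angle between the endpoints is δ = arccos(p₁·p₂) ≈ 1.551 rad (88.9°). The total great-circle distance is δ·R ≈ 1.551 × 6371 ≈ 9883 km, so the target fraction is f = 5800/9883 ≈ 0.587.
Interpolate at f ≈ 0.587 with slerp weights a = sin((1−f)δ)/sin δ ≈ 0.598, b = sin(fδ)/sin δ ≈ 0.790.
p = a·p₁ + b·p₂ ≈ (-0.117, 0.308, 0.944); φ = arcsin(p_z) ≈ 70.73°, λ = atan2(p_y, p_x) ≈ 110.81°.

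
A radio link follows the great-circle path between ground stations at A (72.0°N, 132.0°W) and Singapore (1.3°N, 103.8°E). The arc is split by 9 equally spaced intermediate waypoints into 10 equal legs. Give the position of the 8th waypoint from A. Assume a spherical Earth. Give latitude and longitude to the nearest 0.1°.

Convert each endpoint to a unit vector on the sphere (x = cos φ cos λ, y = cos φ sin λ, z = sin φ).
The central angle between the endpoints is δ = arccos(p₁·p₂) ≈ 1.723 rad (98.7°).
Interpolate at f = 8/10 with slerp weights a = sin((1−f)δ)/sin δ ≈ 0.342, b = sin(fδ)/sin δ ≈ 0.993.
p = a·p₁ + b·p₂ ≈ (-0.308, 0.886, 0.348); φ = arcsin(p_z) ≈ 20.35°, λ = atan2(p_y, p_x) ≈ 109.15°.

≈ (20.3°N, 109.1°E)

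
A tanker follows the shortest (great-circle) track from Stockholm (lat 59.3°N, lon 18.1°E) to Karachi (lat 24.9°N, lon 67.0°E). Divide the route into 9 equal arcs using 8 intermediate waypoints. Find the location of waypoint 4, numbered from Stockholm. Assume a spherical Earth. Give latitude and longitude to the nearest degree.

≈ lat 47°N, lon 47°E

Convert each endpoint to a unit vector on the sphere (x = cos φ cos λ, y = cos φ sin λ, z = sin φ).
The central angle between the endpoints is δ = arccos(p₁·p₂) ≈ 0.841 rad (48.2°).
Interpolate at f = 4/9 with slerp weights a = sin((1−f)δ)/sin δ ≈ 0.604, b = sin(fδ)/sin δ ≈ 0.490.
p = a·p₁ + b·p₂ ≈ (0.467, 0.505, 0.726); φ = arcsin(p_z) ≈ 46.55°, λ = atan2(p_y, p_x) ≈ 47.24°.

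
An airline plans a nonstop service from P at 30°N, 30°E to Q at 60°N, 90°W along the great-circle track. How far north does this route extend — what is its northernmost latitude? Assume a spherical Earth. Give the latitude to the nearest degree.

≈ 67°N

The great circle lies in the plane with unit normal n̂ = (p₁ × p₂)/|p₁ × p₂|.
Here n̂_z ≈ -0.384; the vertex latitude is φ_max = arccos|n̂_z| ≈ 67.4°.
Check via Clairaut: cos φ_max = |cos φ₁| · sin C = cos(30.0°)·sin(26.3°) ≈ 0.384, again giving ≈ 67.4°.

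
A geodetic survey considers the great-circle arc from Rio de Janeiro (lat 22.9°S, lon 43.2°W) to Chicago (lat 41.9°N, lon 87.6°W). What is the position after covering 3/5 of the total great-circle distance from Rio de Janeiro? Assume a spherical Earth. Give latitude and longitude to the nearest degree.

Convert each endpoint to a unit vector on the sphere (x = cos φ cos λ, y = cos φ sin λ, z = sin φ).
The central angle between the endpoints is δ = arccos(p₁·p₂) ≈ 1.339 rad (76.7°).
Interpolate at f = 3/5 with slerp weights a = sin((1−f)δ)/sin δ ≈ 0.524, b = sin(fδ)/sin δ ≈ 0.739.
p = a·p₁ + b·p₂ ≈ (0.375, -0.881, 0.290); φ = arcsin(p_z) ≈ 16.85°, λ = atan2(p_y, p_x) ≈ -66.92°.

≈ lat 17°N, lon 67°W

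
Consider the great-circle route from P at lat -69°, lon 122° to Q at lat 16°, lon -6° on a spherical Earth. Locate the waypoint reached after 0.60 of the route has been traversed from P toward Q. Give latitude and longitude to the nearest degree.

From cos δ = sin φ₁ sin φ₂ + cos φ₁ cos φ₂ cos Δλ, the central angle is δ ≈ 2.059 rad (118.0°).
Interpolate at f = 0.60 with slerp weights a = sin((1−f)δ)/sin δ ≈ 0.831, b = sin(fδ)/sin δ ≈ 1.070.
p = a·p₁ + b·p₂ ≈ (0.865, 0.145, -0.481); φ = arcsin(p_z) ≈ -28.75°, λ = atan2(p_y, p_x) ≈ 9.52°.

≈ lat -29°, lon 10°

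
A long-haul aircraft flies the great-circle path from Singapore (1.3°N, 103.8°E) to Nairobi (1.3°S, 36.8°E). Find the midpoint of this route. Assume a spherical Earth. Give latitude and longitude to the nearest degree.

From cos δ = sin φ₁ sin φ₂ + cos φ₁ cos φ₂ cos Δλ, the central angle is δ ≈ 1.170 rad (67.0°).
Interpolate at f = 1/2 with slerp weights a = sin((1−f)δ)/sin δ ≈ 0.600, b = sin(fδ)/sin δ ≈ 0.600.
p = a·p₁ + b·p₂ ≈ (0.337, 0.941, 0.000); φ = arcsin(p_z) ≈ 0.00°, λ = atan2(p_y, p_x) ≈ 70.30°.

≈ 0°N, 70°E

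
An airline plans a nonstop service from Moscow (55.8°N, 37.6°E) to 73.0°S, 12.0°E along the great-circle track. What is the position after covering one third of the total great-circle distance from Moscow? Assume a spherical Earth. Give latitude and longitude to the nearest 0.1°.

≈ 12.8°N, 30.9°E

Convert each endpoint to a unit vector on the sphere (x = cos φ cos λ, y = cos φ sin λ, z = sin φ).
The central angle between the endpoints is δ = arccos(p₁·p₂) ≈ 2.269 rad (130.0°).
Interpolate at f = 1/3 with slerp weights a = sin((1−f)δ)/sin δ ≈ 1.303, b = sin(fδ)/sin δ ≈ 0.896.
p = a·p₁ + b·p₂ ≈ (0.836, 0.501, 0.221); φ = arcsin(p_z) ≈ 12.78°, λ = atan2(p_y, p_x) ≈ 30.94°.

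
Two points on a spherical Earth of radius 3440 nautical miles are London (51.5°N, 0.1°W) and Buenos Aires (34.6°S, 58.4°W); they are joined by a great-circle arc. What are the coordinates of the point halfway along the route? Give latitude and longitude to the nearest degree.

≈ (10°N, 34°W)

From cos δ = sin φ₁ sin φ₂ + cos φ₁ cos φ₂ cos Δλ, the central angle is δ ≈ 1.747 rad (100.1°).
Interpolate at f = 1/2 with slerp weights a = sin((1−f)δ)/sin δ ≈ 0.779, b = sin(fδ)/sin δ ≈ 0.779.
p = a·p₁ + b·p₂ ≈ (0.820, -0.547, 0.167); φ = arcsin(p_z) ≈ 9.63°, λ = atan2(p_y, p_x) ≈ -33.68°.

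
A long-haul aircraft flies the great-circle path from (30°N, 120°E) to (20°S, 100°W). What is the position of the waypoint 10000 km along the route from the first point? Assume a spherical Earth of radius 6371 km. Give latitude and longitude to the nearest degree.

Convert each endpoint to a unit vector on the sphere (x = cos φ cos λ, y = cos φ sin λ, z = sin φ).
The central angle between the endpoints is δ = arccos(p₁·p₂) ≈ 2.489 rad (142.6°). The total great-circle distance is δ·R ≈ 2.489 × 6371 ≈ 15856 km, so the target fraction is f = 10000/15856 ≈ 0.631.
Interpolate at f ≈ 0.631 with slerp weights a = sin((1−f)δ)/sin δ ≈ 1.309, b = sin(fδ)/sin δ ≈ 1.646.
p = a·p₁ + b·p₂ ≈ (-0.836, -0.542, 0.091); φ = arcsin(p_z) ≈ 5.25°, λ = atan2(p_y, p_x) ≈ -147.04°.

≈ (5°N, 147°W)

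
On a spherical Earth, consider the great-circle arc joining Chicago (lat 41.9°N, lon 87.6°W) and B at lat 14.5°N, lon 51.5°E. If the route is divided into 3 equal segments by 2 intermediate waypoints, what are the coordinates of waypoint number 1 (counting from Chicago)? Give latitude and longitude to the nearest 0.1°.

≈ lat 59.3°N, lon 33.0°W

From cos δ = sin φ₁ sin φ₂ + cos φ₁ cos φ₂ cos Δλ, the central angle is δ ≈ 1.958 rad (112.2°).
Interpolate at f = 1/3 with slerp weights a = sin((1−f)δ)/sin δ ≈ 1.042, b = sin(fδ)/sin δ ≈ 0.656.
p = a·p₁ + b·p₂ ≈ (0.428, -0.278, 0.860); φ = arcsin(p_z) ≈ 59.33°, λ = atan2(p_y, p_x) ≈ -33.03°.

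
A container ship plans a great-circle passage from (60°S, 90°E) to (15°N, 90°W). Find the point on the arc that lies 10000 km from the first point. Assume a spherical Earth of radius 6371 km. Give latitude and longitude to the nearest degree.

Convert each endpoint to a unit vector on the sphere (x = cos φ cos λ, y = cos φ sin λ, z = sin φ).
The central angle between the endpoints is δ = arccos(p₁·p₂) ≈ 2.356 rad (135.0°). The total great-circle distance is δ·R ≈ 2.356 × 6371 ≈ 15011 km, so the target fraction is f = 10000/15011 ≈ 0.666.
Interpolate at f ≈ 0.666 with slerp weights a = sin((1−f)δ)/sin δ ≈ 1.001, b = sin(fδ)/sin δ ≈ 1.414.
p = a·p₁ + b·p₂ ≈ (0.000, -0.865, -0.501); φ = arcsin(p_z) ≈ -30.07°, λ = atan2(p_y, p_x) ≈ -90.00°.

≈ (30°S, 90°W)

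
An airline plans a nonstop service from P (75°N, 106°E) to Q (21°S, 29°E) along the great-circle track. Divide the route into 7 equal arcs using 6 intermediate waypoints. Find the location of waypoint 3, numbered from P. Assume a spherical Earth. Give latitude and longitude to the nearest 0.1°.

Write both endpoints as unit vectors p₁, p₂ with components (cos φ cos λ, cos φ sin λ, sin φ).
The central angle between the endpoints is δ = arccos(p₁·p₂) ≈ 1.867 rad (107.0°).
Interpolate at f = 3/7 with slerp weights a = sin((1−f)δ)/sin δ ≈ 0.916, b = sin(fδ)/sin δ ≈ 0.750.
p = a·p₁ + b·p₂ ≈ (0.547, 0.567, 0.616); φ = arcsin(p_z) ≈ 37.99°, λ = atan2(p_y, p_x) ≈ 46.03°.

≈ (38.0°N, 46.0°E)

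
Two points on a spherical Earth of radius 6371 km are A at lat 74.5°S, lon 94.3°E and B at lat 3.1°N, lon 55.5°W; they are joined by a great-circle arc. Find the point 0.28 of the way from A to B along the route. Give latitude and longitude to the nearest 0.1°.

Convert each endpoint to a unit vector on the sphere (x = cos φ cos λ, y = cos φ sin λ, z = sin φ).
The central angle between the endpoints is δ = arccos(p₁·p₂) ≈ 1.857 rad (106.4°).
Interpolate at f = 0.28 with slerp weights a = sin((1−f)δ)/sin δ ≈ 1.014, b = sin(fδ)/sin δ ≈ 0.518.
p = a·p₁ + b·p₂ ≈ (0.273, -0.156, -0.949); φ = arcsin(p_z) ≈ -71.69°, λ = atan2(p_y, p_x) ≈ -29.78°.

≈ lat 71.7°S, lon 29.8°W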